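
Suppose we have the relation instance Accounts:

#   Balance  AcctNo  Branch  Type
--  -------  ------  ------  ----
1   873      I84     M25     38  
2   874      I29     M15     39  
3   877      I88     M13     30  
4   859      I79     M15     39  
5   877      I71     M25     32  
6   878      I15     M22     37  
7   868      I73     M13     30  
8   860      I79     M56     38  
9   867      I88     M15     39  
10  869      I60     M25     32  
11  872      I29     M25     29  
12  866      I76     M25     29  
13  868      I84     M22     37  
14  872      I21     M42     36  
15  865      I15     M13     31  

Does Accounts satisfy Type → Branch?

No

Type=38: rows 1, 8 → Branch takes values {M25, M56} — violation
Type=39: rows 2, 4, 9 → Branch = M15, M15, M15 ✓
Type=30: rows 3, 7 → Branch = M13, M13 ✓
Type=32: rows 5, 10 → Branch = M25, M25 ✓
Type=37: rows 6, 13 → Branch = M22, M22 ✓
Type=29: rows 11, 12 → Branch = M25, M25 ✓
Type=36: row 14 → Branch = M42 ✓
Type=31: row 15 → Branch = M13 ✓
Two rows agree on Type but differ on Branch, so Type → Branch does not hold.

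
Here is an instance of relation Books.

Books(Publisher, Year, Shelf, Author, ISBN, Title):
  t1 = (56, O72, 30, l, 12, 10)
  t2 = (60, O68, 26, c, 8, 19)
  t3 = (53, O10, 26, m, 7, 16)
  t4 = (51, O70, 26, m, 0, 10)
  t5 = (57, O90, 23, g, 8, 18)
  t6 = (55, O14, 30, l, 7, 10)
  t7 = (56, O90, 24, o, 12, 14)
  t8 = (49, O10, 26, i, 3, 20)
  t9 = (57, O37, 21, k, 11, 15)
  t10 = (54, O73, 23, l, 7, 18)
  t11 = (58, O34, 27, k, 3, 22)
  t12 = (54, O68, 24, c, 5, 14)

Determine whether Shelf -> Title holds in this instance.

Shelf=30: rows 1, 6 → Title = 10, 10 ✓
Shelf=26: rows 2, 3, 4, 8 → Title takes values {19, 16, 10, 20} — violation
Shelf=23: rows 5, 10 → Title = 18, 18 ✓
Shelf=24: rows 7, 12 → Title = 14, 14 ✓
Shelf=21: row 9 → Title = 15 ✓
Shelf=27: row 11 → Title = 22 ✓
Two rows agree on Shelf but differ on Title, so Shelf -> Title does not hold.

No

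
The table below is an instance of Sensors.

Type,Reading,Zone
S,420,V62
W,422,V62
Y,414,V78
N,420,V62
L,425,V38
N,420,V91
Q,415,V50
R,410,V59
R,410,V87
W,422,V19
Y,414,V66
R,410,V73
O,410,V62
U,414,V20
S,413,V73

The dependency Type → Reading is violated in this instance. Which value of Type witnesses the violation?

S

Type=S: 2 rows → Reading takes values {420, 413} — violation
Type=W: 2 rows → Reading = 422, 422 ✓
Type=Y: 2 rows → Reading = 414, 414 ✓
Type=N: 2 rows → Reading = 420, 420 ✓
Type=L: 1 row → Reading = 425 ✓
Type=Q: 1 row → Reading = 415 ✓
Type=R: 3 rows → Reading = 410, 410, 410 ✓
Type=O: 1 row → Reading = 410 ✓
Type=U: 1 row → Reading = 414 ✓
The only Type value with inconsistent Reading is Type=S.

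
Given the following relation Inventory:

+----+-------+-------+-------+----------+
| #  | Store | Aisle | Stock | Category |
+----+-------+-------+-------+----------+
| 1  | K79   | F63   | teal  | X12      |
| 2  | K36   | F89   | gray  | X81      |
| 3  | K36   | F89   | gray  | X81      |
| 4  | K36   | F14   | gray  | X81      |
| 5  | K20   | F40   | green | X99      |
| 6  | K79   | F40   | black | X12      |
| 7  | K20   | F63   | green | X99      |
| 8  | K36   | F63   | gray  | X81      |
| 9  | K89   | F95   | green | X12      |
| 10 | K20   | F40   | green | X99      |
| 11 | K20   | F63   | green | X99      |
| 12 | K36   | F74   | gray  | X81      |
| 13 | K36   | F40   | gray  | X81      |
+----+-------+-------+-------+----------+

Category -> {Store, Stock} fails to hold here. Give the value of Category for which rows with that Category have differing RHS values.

Category=X12: rows 1, 6, 9 → {Store,Stock} takes values {(K79, teal), (K79, black), (K89, green)} — violation
Category=X81: rows 2, 3, 4, 8, 12, 13 → {Store,Stock} = (K36, gray), (K36, gray), (K36, gray), (K36, gray), (K36, gray), (K36, gray) ✓
Category=X99: rows 5, 7, 10, 11 → {Store,Stock} = (K20, green), (K20, green), (K20, green), (K20, green) ✓
The only Category value with inconsistent RHS is Category=X12.

X12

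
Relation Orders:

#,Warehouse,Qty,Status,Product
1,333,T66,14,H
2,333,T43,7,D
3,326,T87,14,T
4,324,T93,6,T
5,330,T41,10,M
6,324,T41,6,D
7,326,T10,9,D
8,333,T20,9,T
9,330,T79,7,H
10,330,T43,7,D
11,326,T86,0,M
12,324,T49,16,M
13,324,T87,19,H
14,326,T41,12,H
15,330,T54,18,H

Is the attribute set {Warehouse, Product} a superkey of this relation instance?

No

Rows 9 and 15 have the same {Warehouse, Product} value (Warehouse=330, Product=H) but are distinct tuples, so {Warehouse, Product} does not determine every attribute — not a superkey.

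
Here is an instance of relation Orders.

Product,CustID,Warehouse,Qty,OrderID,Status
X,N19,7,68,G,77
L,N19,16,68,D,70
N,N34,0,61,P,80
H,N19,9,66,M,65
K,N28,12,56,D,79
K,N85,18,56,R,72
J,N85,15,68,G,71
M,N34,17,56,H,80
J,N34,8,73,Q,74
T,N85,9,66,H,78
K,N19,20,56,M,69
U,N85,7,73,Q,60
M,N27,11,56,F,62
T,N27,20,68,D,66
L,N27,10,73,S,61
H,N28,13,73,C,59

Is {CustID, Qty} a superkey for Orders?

No

Two distinct rows share (CustID=N19, Qty=68), so {CustID, Qty} does not determine every attribute — not a superkey.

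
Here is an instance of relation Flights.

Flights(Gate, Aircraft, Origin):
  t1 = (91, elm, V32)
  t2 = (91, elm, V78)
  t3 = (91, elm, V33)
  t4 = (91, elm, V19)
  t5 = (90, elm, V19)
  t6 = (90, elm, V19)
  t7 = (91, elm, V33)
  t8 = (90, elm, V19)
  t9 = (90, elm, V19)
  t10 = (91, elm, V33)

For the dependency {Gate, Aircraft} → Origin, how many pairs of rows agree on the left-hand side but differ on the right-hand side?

(Gate=91, Aircraft=elm): violating pairs (1,2), (1,3), (1,4), (1,7), (1,10), (2,3), (2,4), (2,7), (2,10), (3,4), (4,7), (4,10) — 12 pairs.
(Gate=90, Aircraft=elm): all 4 rows agree on Origin — 0 pairs.

12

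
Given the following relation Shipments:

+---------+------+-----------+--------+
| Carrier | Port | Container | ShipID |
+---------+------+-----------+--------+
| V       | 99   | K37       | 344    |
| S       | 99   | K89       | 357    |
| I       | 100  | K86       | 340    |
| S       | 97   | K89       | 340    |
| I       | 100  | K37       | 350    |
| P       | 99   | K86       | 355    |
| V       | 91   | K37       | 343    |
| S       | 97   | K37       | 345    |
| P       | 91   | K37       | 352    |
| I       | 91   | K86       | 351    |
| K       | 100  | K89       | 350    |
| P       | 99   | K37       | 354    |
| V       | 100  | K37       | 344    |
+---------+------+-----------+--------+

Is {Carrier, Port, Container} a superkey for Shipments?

All 13 rows have distinct {Carrier, Port, Container} values, so {Carrier, Port, Container} → (all attributes) holds and {Carrier, Port, Container} is a superkey.

Yes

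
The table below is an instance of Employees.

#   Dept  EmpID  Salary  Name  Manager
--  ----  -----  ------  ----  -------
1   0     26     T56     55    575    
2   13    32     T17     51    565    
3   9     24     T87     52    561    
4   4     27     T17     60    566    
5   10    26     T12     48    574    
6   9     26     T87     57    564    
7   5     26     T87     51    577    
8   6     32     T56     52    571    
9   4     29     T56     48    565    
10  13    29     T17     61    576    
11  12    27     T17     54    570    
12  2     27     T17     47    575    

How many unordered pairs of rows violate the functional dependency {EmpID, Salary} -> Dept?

4

(EmpID=27, Salary=T17): violating pairs (4,11), (4,12), (11,12) — 3 pairs.
(EmpID=26, Salary=T87): violating pairs (6,7) — 1 pair.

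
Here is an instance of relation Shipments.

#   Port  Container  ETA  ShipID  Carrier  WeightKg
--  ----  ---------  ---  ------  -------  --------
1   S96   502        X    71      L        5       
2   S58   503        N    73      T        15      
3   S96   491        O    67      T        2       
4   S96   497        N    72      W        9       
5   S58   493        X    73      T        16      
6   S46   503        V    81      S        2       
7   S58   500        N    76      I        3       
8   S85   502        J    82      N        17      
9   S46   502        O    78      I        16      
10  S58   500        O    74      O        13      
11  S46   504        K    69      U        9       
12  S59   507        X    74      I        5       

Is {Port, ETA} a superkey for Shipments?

Rows 2 and 7 have the same {Port, ETA} value (Port=S58, ETA=N) but are distinct tuples, so {Port, ETA} does not determine every attribute — not a superkey.

No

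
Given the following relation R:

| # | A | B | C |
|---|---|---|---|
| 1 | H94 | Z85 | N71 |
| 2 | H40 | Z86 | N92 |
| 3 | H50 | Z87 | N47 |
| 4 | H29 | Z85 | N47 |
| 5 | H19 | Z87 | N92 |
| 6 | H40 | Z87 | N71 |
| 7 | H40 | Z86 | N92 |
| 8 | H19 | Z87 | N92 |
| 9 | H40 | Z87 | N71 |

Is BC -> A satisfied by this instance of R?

(B=Z85, C=N71): row 1 → A = H94 ✓
(B=Z86, C=N92): rows 2, 7 → A = H40, H40 ✓
(B=Z87, C=N47): row 3 → A = H50 ✓
(B=Z85, C=N47): row 4 → A = H29 ✓
(B=Z87, C=N92): rows 5, 8 → A = H19, H19 ✓
(B=Z87, C=N71): rows 6, 9 → A = H40, H40 ✓
Every BC value is associated with a single A value, so BC -> A holds.

Yes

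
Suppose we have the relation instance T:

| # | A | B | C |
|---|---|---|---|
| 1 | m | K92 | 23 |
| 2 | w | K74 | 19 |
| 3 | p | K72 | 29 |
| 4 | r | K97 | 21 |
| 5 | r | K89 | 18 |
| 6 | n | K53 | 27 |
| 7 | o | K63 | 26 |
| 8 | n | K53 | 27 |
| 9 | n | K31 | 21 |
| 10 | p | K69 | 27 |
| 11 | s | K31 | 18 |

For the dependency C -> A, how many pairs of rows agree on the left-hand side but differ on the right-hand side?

C=21: violating pairs (4,9) — 1 pair.
C=18: violating pairs (5,11) — 1 pair.
C=27: violating pairs (6,10), (8,10) — 2 pairs.

4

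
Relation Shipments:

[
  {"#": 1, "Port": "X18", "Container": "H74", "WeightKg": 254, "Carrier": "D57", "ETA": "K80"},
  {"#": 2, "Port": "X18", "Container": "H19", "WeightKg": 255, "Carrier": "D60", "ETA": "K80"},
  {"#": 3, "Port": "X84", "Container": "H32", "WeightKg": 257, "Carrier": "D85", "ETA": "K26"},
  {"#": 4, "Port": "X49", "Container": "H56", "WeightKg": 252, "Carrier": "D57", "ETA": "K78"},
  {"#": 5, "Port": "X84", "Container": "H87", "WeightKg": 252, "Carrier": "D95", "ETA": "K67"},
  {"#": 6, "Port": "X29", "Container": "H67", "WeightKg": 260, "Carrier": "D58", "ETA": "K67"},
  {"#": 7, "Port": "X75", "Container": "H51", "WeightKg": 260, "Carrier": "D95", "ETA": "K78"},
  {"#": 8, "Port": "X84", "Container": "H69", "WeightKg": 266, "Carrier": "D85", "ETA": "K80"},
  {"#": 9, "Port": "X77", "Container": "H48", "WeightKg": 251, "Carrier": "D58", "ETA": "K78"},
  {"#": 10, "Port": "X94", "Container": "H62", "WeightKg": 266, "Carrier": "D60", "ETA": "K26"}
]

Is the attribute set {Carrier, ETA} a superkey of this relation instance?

Yes

All 10 rows have distinct {Carrier, ETA} values, so {Carrier, ETA} → (all attributes) holds and {Carrier, ETA} is a superkey.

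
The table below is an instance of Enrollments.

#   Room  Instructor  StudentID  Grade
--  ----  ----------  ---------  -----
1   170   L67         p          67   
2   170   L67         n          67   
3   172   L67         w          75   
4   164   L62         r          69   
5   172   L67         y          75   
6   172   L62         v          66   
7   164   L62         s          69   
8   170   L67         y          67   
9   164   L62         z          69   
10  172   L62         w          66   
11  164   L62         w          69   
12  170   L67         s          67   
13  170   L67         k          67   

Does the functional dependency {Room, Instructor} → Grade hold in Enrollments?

(Room=170, Instructor=L67): rows 1, 2, 8, 12, 13 → Grade = 67, 67, 67, 67, 67 ✓
(Room=172, Instructor=L67): rows 3, 5 → Grade = 75, 75 ✓
(Room=164, Instructor=L62): rows 4, 7, 9, 11 → Grade = 69, 69, 69, 69 ✓
(Room=172, Instructor=L62): rows 6, 10 → Grade = 66, 66 ✓
Every {Room, Instructor} value is associated with a single Grade value, so {Room, Instructor} → Grade holds.

Yes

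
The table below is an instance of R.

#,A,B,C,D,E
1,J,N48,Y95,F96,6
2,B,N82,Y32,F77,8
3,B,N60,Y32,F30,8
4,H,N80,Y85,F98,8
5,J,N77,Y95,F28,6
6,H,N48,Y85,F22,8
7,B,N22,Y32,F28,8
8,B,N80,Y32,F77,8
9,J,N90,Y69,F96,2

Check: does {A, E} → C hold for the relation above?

(A=J, E=6): rows 1, 5 → C = Y95, Y95 ✓
(A=B, E=8): rows 2, 3, 7, 8 → C = Y32, Y32, Y32, Y32 ✓
(A=H, E=8): rows 4, 6 → C = Y85, Y85 ✓
(A=J, E=2): row 9 → C = Y69 ✓
Every {A, E} value is associated with a single C value, so {A, E} → C holds.

Yes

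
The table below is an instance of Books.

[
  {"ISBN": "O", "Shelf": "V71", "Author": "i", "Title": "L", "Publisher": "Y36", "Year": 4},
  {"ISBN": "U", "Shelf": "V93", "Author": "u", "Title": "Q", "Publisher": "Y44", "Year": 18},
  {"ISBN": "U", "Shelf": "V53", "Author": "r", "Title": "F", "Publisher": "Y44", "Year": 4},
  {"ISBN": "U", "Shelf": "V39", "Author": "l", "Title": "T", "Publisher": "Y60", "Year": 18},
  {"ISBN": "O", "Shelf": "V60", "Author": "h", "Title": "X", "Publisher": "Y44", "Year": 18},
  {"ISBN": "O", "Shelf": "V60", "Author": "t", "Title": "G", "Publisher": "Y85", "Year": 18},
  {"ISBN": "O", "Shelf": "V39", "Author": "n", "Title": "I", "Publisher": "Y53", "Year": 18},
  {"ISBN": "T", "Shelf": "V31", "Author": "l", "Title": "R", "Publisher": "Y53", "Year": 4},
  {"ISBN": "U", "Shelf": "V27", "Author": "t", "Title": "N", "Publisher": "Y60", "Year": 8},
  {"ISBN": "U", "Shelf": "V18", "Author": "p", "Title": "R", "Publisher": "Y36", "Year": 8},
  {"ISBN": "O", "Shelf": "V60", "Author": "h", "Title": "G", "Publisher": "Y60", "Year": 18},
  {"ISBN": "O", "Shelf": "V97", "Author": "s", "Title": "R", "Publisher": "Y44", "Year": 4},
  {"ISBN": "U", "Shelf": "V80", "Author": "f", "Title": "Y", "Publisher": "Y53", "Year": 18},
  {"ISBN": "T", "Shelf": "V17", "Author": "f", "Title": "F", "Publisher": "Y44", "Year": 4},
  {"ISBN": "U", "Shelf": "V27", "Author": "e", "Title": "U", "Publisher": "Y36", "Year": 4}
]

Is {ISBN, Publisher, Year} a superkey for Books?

Yes

All 15 rows have distinct {ISBN, Publisher, Year} values, so {ISBN, Publisher, Year} → (all attributes) holds and {ISBN, Publisher, Year} is a superkey.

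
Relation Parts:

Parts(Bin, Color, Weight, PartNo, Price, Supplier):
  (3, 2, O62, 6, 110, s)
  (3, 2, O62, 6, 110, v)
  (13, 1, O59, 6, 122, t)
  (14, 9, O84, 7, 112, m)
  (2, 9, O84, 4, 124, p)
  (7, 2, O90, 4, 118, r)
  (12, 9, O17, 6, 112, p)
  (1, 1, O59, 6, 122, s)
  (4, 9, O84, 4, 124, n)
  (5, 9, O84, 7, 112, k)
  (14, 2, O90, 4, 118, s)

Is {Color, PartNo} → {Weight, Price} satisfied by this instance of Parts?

Yes

(Color=2, PartNo=6): 2 rows → {Weight,Price} = (O62, 110), (O62, 110) ✓
(Color=1, PartNo=6): 2 rows → {Weight,Price} = (O59, 122), (O59, 122) ✓
(Color=9, PartNo=7): 2 rows → {Weight,Price} = (O84, 112), (O84, 112) ✓
(Color=9, PartNo=4): 2 rows → {Weight,Price} = (O84, 124), (O84, 124) ✓
(Color=2, PartNo=4): 2 rows → {Weight,Price} = (O90, 118), (O90, 118) ✓
(Color=9, PartNo=6): 1 row → {Weight,Price} = (O17, 112) ✓
Every {Color, PartNo} value is associated with a single {Weight, Price} value, so {Color, PartNo} → {Weight, Price} holds.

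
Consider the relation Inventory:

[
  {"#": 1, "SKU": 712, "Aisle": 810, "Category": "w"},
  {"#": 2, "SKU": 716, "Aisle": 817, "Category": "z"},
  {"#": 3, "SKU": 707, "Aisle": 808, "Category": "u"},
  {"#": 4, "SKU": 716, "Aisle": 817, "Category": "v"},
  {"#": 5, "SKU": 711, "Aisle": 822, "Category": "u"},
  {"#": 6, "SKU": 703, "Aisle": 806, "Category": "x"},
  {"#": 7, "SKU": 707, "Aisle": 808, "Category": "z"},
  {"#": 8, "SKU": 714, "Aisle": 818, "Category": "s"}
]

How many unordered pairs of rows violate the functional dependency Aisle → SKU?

0

Aisle=817: all 2 rows agree on SKU — 0 pairs.
Aisle=808: all 2 rows agree on SKU — 0 pairs.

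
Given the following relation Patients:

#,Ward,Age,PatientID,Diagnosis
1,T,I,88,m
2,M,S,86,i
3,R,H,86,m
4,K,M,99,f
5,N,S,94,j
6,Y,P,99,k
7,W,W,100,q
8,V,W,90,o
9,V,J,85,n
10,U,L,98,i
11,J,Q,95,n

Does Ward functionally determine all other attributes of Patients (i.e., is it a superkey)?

No

Rows 8 and 9 have the same Ward value Ward=V but are distinct tuples, so Ward does not determine every attribute — not a superkey.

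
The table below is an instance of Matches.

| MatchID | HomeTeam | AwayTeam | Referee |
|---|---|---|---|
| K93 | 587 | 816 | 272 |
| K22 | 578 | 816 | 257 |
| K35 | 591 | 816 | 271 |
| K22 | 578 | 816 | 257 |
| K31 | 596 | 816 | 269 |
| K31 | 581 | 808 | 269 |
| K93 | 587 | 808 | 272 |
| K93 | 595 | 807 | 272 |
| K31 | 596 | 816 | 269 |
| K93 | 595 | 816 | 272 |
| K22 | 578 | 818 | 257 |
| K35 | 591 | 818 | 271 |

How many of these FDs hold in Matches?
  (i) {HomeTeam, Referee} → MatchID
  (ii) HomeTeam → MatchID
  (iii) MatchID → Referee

(i) {HomeTeam, Referee} → MatchID: every LHS value maps to a single RHS value — holds.
(ii) HomeTeam → MatchID: every LHS value maps to a single RHS value — holds.
(iii) MatchID → Referee: every LHS value maps to a single RHS value — holds.
3 of the 3 dependencies hold.

3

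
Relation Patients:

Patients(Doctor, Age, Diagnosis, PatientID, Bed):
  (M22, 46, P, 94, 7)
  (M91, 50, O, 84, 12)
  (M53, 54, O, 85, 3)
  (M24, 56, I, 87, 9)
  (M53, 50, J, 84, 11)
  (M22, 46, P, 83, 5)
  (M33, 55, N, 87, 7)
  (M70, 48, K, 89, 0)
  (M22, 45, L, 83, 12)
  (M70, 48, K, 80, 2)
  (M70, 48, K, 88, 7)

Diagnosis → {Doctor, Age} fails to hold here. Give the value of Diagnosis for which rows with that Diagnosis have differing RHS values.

O

Diagnosis=P: 2 rows → {Doctor,Age} = (M22, 46), (M22, 46) ✓
Diagnosis=O: 2 rows → {Doctor,Age} takes values {(M91, 50), (M53, 54)} — violation
Diagnosis=I: 1 row → {Doctor,Age} = (M24, 56) ✓
Diagnosis=J: 1 row → {Doctor,Age} = (M53, 50) ✓
Diagnosis=N: 1 row → {Doctor,Age} = (M33, 55) ✓
Diagnosis=K: 3 rows → {Doctor,Age} = (M70, 48), (M70, 48), (M70, 48) ✓
Diagnosis=L: 1 row → {Doctor,Age} = (M22, 45) ✓
The only Diagnosis value with inconsistent RHS is Diagnosis=O.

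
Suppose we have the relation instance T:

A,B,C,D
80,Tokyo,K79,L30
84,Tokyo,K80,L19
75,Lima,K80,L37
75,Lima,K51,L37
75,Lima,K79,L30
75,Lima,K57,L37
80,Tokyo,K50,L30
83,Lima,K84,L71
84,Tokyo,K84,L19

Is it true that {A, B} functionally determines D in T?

(A=80, B=Tokyo): 2 rows → D = L30, L30 ✓
(A=84, B=Tokyo): 2 rows → D = L19, L19 ✓
(A=75, B=Lima): 4 rows → D takes values {L37, L30} — violation
(A=83, B=Lima): 1 row → D = L71 ✓
Two rows agree on {A, B} but differ on D, so {A, B} -> D does not hold.

No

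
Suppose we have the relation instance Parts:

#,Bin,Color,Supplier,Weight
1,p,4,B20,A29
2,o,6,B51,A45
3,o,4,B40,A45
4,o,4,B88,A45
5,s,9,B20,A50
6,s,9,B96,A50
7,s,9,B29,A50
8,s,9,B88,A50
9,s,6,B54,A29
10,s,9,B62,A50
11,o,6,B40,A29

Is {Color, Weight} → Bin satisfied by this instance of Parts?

No

(Color=4, Weight=A29): row 1 → Bin = p ✓
(Color=6, Weight=A45): row 2 → Bin = o ✓
(Color=4, Weight=A45): rows 3, 4 → Bin = o, o ✓
(Color=9, Weight=A50): rows 5, 6, 7, 8, 10 → Bin = s, s, s, s, s ✓
(Color=6, Weight=A29): rows 9, 11 → Bin takes values {s, o} — violation
Two rows agree on {Color, Weight} but differ on Bin, so {Color, Weight} → Bin does not hold.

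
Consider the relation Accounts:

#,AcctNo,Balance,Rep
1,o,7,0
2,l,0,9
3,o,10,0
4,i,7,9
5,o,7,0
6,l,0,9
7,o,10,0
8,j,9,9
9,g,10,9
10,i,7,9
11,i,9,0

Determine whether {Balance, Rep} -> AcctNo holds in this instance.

(Balance=7, Rep=0): rows 1, 5 → AcctNo = o, o ✓
(Balance=0, Rep=9): rows 2, 6 → AcctNo = l, l ✓
(Balance=10, Rep=0): rows 3, 7 → AcctNo = o, o ✓
(Balance=7, Rep=9): rows 4, 10 → AcctNo = i, i ✓
(Balance=9, Rep=9): row 8 → AcctNo = j ✓
(Balance=10, Rep=9): row 9 → AcctNo = g ✓
(Balance=9, Rep=0): row 11 → AcctNo = i ✓
Every {Balance, Rep} value is associated with a single AcctNo value, so {Balance, Rep} -> AcctNo holds.

Yes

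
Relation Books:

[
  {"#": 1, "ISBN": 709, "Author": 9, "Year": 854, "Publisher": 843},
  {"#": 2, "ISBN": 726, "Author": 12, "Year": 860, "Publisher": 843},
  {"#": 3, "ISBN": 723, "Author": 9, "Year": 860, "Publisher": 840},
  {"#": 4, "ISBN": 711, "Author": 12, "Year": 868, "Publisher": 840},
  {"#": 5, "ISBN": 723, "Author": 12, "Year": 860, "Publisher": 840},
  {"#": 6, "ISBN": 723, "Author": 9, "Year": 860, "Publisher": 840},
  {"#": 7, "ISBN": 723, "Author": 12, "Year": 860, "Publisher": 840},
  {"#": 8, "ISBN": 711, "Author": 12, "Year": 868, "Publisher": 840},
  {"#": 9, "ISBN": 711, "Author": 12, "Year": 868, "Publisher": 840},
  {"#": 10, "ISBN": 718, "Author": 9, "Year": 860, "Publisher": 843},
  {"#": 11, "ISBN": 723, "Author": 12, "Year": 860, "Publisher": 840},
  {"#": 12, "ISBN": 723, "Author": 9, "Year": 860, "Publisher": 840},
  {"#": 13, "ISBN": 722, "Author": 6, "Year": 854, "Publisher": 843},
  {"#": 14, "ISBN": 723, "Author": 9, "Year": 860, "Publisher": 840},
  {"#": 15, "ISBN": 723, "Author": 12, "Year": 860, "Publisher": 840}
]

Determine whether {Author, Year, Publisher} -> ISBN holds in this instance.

(Author=9, Year=854, Publisher=843): row 1 → ISBN = 709 ✓
(Author=12, Year=860, Publisher=843): row 2 → ISBN = 726 ✓
(Author=9, Year=860, Publisher=840): rows 3, 6, 12, 14 → ISBN = 723, 723, 723, 723 ✓
(Author=12, Year=868, Publisher=840): rows 4, 8, 9 → ISBN = 711, 711, 711 ✓
(Author=12, Year=860, Publisher=840): rows 5, 7, 11, 15 → ISBN = 723, 723, 723, 723 ✓
(Author=9, Year=860, Publisher=843): row 10 → ISBN = 718 ✓
(Author=6, Year=854, Publisher=843): row 13 → ISBN = 722 ✓
Every {Author, Year, Publisher} value is associated with a single ISBN value, so {Author, Year, Publisher} -> ISBN holds.

Yes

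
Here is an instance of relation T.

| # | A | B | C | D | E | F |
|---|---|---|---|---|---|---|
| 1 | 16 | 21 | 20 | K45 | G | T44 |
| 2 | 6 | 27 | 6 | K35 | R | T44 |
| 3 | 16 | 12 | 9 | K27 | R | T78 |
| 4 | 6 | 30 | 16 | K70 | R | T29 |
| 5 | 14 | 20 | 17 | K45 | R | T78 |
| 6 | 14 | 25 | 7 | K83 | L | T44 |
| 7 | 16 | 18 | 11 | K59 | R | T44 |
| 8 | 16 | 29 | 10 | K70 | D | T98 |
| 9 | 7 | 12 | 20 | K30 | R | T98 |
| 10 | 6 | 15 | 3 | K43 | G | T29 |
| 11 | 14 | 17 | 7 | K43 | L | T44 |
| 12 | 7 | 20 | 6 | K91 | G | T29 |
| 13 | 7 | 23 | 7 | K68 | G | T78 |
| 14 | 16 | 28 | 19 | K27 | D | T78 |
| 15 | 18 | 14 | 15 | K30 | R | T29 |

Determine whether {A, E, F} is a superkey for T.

No

Rows 6 and 11 have the same {A, E, F} value (A=14, E=L, F=T44) but are distinct tuples, so {A, E, F} does not determine every attribute — not a superkey.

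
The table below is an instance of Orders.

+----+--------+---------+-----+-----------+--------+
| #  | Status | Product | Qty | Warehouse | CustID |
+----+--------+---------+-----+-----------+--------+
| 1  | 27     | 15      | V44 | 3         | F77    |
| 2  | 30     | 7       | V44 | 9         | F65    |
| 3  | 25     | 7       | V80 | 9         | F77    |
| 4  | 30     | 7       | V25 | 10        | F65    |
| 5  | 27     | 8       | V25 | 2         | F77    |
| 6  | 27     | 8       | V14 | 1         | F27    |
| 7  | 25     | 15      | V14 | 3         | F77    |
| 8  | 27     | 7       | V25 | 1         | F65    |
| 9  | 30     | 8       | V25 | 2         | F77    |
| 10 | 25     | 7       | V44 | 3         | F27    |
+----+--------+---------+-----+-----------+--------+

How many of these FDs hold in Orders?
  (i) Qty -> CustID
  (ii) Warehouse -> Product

(i) Qty -> CustID: Qty=V44: rows 1, 2, 10 → CustID takes values {F77, F65, F27} — violation; Qty=V25: rows 4, 5, 8, 9 → CustID takes values {F65, F77} — violation; Qty=V14: rows 6, 7 → CustID takes values {F27, F77} — violation — fails.
(ii) Warehouse -> Product: Warehouse=3: rows 1, 7, 10 → Product takes values {15, 7} — violation; Warehouse=1: rows 6, 8 → Product takes values {8, 7} — violation — fails.
None of the 2 dependencies hold.

0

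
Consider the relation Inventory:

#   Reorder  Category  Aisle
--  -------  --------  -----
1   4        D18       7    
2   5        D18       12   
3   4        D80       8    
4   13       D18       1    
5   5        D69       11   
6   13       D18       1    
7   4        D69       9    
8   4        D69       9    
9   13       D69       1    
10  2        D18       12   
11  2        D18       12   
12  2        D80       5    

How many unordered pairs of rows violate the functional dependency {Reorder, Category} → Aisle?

(Reorder=13, Category=D18): all 2 rows agree on Aisle — 0 pairs.
(Reorder=4, Category=D69): all 2 rows agree on Aisle — 0 pairs.
(Reorder=2, Category=D18): all 2 rows agree on Aisle — 0 pairs.

0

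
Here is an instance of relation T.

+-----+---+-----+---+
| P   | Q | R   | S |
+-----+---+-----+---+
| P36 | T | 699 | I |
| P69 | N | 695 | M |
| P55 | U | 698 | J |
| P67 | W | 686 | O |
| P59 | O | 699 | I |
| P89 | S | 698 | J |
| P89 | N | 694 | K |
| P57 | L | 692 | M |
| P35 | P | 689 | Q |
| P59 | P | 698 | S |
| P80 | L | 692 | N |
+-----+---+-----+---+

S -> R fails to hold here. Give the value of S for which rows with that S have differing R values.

M

S=I: 2 rows → R = 699, 699 ✓
S=M: 2 rows → R takes values {695, 692} — violation
S=J: 2 rows → R = 698, 698 ✓
S=O: 1 row → R = 686 ✓
S=K: 1 row → R = 694 ✓
S=Q: 1 row → R = 689 ✓
S=S: 1 row → R = 698 ✓
S=N: 1 row → R = 692 ✓
The only S value with inconsistent R is S=M.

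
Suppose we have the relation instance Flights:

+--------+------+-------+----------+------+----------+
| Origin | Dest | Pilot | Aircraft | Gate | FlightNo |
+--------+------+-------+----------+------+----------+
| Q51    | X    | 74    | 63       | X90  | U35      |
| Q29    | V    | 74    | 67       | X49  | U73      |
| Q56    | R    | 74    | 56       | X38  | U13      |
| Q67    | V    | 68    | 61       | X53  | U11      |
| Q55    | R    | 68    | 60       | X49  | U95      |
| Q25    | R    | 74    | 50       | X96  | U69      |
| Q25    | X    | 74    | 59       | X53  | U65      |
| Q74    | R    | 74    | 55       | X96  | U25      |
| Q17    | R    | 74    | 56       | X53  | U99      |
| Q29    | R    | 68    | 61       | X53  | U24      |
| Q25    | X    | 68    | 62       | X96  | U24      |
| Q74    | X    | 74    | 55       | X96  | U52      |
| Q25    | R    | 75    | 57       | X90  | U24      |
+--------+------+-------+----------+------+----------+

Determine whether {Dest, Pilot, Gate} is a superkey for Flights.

Two distinct rows share (Dest=R, Pilot=74, Gate=X96), so {Dest, Pilot, Gate} does not determine every attribute — not a superkey.

No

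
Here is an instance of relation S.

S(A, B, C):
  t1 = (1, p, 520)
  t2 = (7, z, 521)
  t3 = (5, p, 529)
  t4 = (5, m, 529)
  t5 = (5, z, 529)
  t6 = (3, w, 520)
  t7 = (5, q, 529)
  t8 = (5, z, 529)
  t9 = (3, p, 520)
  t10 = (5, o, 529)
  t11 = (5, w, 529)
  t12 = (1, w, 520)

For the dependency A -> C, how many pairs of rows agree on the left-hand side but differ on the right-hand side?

0

A=1: all 2 rows agree on C — 0 pairs.
A=5: all 7 rows agree on C — 0 pairs.
A=3: all 2 rows agree on C — 0 pairs.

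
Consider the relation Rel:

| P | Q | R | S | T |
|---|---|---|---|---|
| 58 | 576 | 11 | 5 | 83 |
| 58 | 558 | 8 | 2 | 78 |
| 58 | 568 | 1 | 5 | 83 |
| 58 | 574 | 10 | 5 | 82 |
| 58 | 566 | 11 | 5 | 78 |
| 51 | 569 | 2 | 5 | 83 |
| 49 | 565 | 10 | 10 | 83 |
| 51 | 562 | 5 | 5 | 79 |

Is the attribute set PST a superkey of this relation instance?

No

Two distinct rows share (P=58, S=5, T=83), so PST does not determine every attribute — not a superkey.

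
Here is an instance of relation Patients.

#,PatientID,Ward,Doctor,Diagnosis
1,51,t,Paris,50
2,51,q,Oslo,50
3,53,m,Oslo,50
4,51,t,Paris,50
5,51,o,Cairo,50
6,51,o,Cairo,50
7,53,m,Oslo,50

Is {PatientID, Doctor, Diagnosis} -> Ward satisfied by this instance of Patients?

(PatientID=51, Doctor=Paris, Diagnosis=50): rows 1, 4 → Ward = t, t ✓
(PatientID=51, Doctor=Oslo, Diagnosis=50): row 2 → Ward = q ✓
(PatientID=53, Doctor=Oslo, Diagnosis=50): rows 3, 7 → Ward = m, m ✓
(PatientID=51, Doctor=Cairo, Diagnosis=50): rows 5, 6 → Ward = o, o ✓
Every {PatientID, Doctor, Diagnosis} value is associated with a single Ward value, so {PatientID, Doctor, Diagnosis} -> Ward holds.

Yes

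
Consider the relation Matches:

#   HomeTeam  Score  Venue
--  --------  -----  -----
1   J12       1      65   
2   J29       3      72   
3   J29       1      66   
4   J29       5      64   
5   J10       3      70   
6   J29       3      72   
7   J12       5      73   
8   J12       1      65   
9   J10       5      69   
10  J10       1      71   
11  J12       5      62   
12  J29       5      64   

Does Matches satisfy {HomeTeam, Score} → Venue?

(HomeTeam=J12, Score=1): rows 1, 8 → Venue = 65, 65 ✓
(HomeTeam=J29, Score=3): rows 2, 6 → Venue = 72, 72 ✓
(HomeTeam=J29, Score=1): row 3 → Venue = 66 ✓
(HomeTeam=J29, Score=5): rows 4, 12 → Venue = 64, 64 ✓
(HomeTeam=J10, Score=3): row 5 → Venue = 70 ✓
(HomeTeam=J12, Score=5): rows 7, 11 → Venue takes values {73, 62} — violation
(HomeTeam=J10, Score=5): row 9 → Venue = 69 ✓
(HomeTeam=J10, Score=1): row 10 → Venue = 71 ✓
Two rows agree on {HomeTeam, Score} but differ on Venue, so {HomeTeam, Score} → Venue does not hold.

No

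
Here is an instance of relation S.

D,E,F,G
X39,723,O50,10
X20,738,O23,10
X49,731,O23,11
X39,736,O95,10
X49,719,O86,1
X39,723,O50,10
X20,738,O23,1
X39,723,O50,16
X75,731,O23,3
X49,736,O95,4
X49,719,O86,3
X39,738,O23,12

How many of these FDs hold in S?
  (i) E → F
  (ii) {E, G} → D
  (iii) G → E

2

(i) E → F: every LHS value maps to a single RHS value — holds.
(ii) {E, G} → D: every LHS value maps to a single RHS value — holds.
(iii) G → E: G=10: 4 rows → E takes values {723, 738, 736} — violation; G=1: 2 rows → E takes values {719, 738} — violation; G=3: 2 rows → E takes values {731, 719} — violation — fails.
2 of the 3 dependencies hold.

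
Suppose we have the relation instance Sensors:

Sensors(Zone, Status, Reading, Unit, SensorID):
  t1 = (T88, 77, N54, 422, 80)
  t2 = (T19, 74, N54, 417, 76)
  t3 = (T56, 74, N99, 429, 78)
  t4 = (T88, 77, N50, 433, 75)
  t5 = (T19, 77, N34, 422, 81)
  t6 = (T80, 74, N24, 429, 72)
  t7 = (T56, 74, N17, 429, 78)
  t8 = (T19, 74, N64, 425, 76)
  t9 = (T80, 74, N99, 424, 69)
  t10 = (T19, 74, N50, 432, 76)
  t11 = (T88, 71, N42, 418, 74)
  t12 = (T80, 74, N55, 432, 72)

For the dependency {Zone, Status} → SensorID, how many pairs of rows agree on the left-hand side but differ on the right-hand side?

(Zone=T88, Status=77): violating pairs (1,4) — 1 pair.
(Zone=T19, Status=74): all 3 rows agree on SensorID — 0 pairs.
(Zone=T56, Status=74): all 2 rows agree on SensorID — 0 pairs.
(Zone=T80, Status=74): violating pairs (6,9), (9,12) — 2 pairs.

3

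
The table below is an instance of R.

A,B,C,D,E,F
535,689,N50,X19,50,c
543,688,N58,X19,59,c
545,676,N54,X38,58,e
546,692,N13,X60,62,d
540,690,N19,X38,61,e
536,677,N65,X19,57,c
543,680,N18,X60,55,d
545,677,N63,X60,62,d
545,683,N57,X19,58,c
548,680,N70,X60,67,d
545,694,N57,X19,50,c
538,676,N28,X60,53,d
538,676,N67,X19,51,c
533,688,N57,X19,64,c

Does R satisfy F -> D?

Yes

F=c: 7 rows → D = X19, X19, X19, X19, X19, X19, X19 ✓
F=e: 2 rows → D = X38, X38 ✓
F=d: 5 rows → D = X60, X60, X60, X60, X60 ✓
Every F value is associated with a single D value, so F -> D holds.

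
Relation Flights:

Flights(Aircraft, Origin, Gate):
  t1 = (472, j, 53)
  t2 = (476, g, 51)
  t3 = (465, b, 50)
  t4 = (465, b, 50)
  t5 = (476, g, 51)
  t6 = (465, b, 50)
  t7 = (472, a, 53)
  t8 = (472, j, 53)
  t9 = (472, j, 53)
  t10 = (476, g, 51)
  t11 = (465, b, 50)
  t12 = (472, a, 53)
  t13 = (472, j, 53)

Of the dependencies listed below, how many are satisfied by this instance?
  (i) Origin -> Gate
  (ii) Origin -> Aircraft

(i) Origin -> Gate: every LHS value maps to a single RHS value — holds.
(ii) Origin -> Aircraft: every LHS value maps to a single RHS value — holds.
2 of the 2 dependencies hold.

2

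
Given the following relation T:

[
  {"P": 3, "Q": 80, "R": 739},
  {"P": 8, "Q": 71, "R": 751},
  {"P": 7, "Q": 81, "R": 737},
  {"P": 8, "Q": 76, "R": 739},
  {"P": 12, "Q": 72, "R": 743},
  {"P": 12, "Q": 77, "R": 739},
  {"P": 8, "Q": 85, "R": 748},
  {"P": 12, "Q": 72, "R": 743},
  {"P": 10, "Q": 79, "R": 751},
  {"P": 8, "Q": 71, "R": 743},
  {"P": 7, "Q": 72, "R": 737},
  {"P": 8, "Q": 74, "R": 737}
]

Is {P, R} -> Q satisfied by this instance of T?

No

(P=3, R=739): 1 row → Q = 80 ✓
(P=8, R=751): 1 row → Q = 71 ✓
(P=7, R=737): 2 rows → Q takes values {81, 72} — violation
(P=8, R=739): 1 row → Q = 76 ✓
(P=12, R=743): 2 rows → Q = 72, 72 ✓
(P=12, R=739): 1 row → Q = 77 ✓
(P=8, R=748): 1 row → Q = 85 ✓
(P=10, R=751): 1 row → Q = 79 ✓
(P=8, R=743): 1 row → Q = 71 ✓
(P=8, R=737): 1 row → Q = 74 ✓
Two rows agree on {P, R} but differ on Q, so {P, R} -> Q does not hold.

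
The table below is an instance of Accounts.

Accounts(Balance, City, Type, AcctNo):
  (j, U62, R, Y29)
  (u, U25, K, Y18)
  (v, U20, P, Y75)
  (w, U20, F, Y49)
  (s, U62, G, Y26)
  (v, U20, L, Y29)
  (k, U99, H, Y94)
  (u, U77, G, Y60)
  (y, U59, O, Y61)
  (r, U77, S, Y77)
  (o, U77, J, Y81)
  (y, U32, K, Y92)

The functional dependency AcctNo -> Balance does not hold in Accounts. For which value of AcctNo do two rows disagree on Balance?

Y29

AcctNo=Y29: 2 rows → Balance takes values {j, v} — violation
AcctNo=Y18: 1 row → Balance = u ✓
AcctNo=Y75: 1 row → Balance = v ✓
AcctNo=Y49: 1 row → Balance = w ✓
AcctNo=Y26: 1 row → Balance = s ✓
AcctNo=Y94: 1 row → Balance = k ✓
AcctNo=Y60: 1 row → Balance = u ✓
AcctNo=Y61: 1 row → Balance = y ✓
AcctNo=Y77: 1 row → Balance = r ✓
AcctNo=Y81: 1 row → Balance = o ✓
AcctNo=Y92: 1 row → Balance = y ✓
The only AcctNo value with inconsistent Balance is AcctNo=Y29.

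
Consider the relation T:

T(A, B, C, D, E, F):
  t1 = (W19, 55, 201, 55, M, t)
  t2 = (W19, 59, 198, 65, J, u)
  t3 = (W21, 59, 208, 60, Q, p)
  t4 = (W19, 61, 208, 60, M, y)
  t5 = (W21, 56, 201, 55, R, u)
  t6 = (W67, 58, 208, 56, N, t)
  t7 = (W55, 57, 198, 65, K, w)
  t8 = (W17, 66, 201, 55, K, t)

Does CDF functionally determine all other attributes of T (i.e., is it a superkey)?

Rows 1 and 8 have the same CDF value (C=201, D=55, F=t) but are distinct tuples, so CDF does not determine every attribute — not a superkey.

No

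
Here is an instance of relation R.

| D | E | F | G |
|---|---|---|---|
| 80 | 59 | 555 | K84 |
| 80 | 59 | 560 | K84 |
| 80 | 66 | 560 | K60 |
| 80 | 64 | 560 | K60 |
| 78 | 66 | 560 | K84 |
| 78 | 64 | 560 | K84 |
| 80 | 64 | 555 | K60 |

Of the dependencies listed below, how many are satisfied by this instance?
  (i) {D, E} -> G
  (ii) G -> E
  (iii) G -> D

(i) {D, E} -> G: every LHS value maps to a single RHS value — holds.
(ii) G -> E: G=K84: 4 rows → E takes values {59, 66, 64} — violation; G=K60: 3 rows → E takes values {66, 64} — violation — fails.
(iii) G -> D: G=K84: 4 rows → D takes values {80, 78} — violation — fails.
1 of the 3 dependencies holds.

1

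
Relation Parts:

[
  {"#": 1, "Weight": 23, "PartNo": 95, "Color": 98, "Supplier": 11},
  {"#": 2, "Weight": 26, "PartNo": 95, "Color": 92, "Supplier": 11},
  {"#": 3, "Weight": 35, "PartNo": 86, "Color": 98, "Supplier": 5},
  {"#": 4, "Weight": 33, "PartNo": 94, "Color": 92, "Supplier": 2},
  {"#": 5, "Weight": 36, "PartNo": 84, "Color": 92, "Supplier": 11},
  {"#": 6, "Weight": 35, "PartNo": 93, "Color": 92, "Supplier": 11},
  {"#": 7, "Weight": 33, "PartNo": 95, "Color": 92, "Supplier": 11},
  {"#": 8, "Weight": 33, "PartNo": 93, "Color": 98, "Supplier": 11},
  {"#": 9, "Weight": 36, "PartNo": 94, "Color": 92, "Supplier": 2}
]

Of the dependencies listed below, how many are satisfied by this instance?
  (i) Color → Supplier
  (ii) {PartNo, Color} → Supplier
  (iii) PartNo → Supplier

(i) Color → Supplier: Color=98: rows 1, 3, 8 → Supplier takes values {11, 5} — violation; Color=92: rows 2, 4, 5, 6, 7, 9 → Supplier takes values {11, 2} — violation — fails.
(ii) {PartNo, Color} → Supplier: every LHS value maps to a single RHS value — holds.
(iii) PartNo → Supplier: every LHS value maps to a single RHS value — holds.
2 of the 3 dependencies hold.

2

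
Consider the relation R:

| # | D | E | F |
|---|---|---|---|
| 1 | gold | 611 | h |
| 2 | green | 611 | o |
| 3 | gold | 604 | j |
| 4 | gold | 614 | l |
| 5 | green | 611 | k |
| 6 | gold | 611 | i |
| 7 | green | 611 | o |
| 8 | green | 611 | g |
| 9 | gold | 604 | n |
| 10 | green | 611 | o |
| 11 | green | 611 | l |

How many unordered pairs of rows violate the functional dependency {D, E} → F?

14

(D=gold, E=611): violating pairs (1,6) — 1 pair.
(D=green, E=611): violating pairs (2,5), (2,8), (2,11), (5,7), (5,8), (5,10), (5,11), (7,8), (7,11), (8,10), (8,11), (10,11) — 12 pairs.
(D=gold, E=604): violating pairs (3,9) — 1 pair.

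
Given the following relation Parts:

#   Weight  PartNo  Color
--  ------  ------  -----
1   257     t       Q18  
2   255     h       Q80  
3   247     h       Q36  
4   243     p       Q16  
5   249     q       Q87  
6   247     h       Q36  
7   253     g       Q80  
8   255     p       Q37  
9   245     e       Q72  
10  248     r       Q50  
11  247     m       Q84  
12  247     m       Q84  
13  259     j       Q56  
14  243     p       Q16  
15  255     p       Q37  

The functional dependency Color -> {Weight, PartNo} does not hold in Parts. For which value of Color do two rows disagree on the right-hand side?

Color=Q18: row 1 → {Weight,PartNo} = (257, t) ✓
Color=Q80: rows 2, 7 → {Weight,PartNo} takes values {(255, h), (253, g)} — violation
Color=Q36: rows 3, 6 → {Weight,PartNo} = (247, h), (247, h) ✓
Color=Q16: rows 4, 14 → {Weight,PartNo} = (243, p), (243, p) ✓
Color=Q87: row 5 → {Weight,PartNo} = (249, q) ✓
Color=Q37: rows 8, 15 → {Weight,PartNo} = (255, p), (255, p) ✓
Color=Q72: row 9 → {Weight,PartNo} = (245, e) ✓
Color=Q50: row 10 → {Weight,PartNo} = (248, r) ✓
Color=Q84: rows 11, 12 → {Weight,PartNo} = (247, m), (247, m) ✓
Color=Q56: row 13 → {Weight,PartNo} = (259, j) ✓
The only Color value with inconsistent RHS is Color=Q80.

Q80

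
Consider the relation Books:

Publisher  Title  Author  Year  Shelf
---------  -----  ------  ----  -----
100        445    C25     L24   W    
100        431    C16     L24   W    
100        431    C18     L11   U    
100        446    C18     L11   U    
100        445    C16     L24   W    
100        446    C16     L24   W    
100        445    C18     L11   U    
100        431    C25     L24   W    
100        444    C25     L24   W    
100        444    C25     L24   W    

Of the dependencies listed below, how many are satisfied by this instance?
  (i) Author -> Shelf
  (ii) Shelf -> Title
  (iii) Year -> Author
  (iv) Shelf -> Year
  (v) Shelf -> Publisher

3

(i) Author -> Shelf: every LHS value maps to a single RHS value — holds.
(ii) Shelf -> Title: Shelf=W: 7 rows → Title takes values {445, 431, 446, 444} — violation; Shelf=U: 3 rows → Title takes values {431, 446, 445} — violation — fails.
(iii) Year -> Author: Year=L24: 7 rows → Author takes values {C25, C16} — violation — fails.
(iv) Shelf -> Year: every LHS value maps to a single RHS value — holds.
(v) Shelf -> Publisher: every LHS value maps to a single RHS value — holds.
3 of the 5 dependencies hold.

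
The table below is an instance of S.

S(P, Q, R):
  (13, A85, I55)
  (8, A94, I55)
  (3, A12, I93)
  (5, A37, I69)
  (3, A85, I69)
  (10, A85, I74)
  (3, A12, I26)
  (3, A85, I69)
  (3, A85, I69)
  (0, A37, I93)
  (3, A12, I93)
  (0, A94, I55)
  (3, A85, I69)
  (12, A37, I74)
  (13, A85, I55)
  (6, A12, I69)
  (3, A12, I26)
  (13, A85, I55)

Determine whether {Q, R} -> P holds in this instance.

No

(Q=A85, R=I55): 3 rows → P = 13, 13, 13 ✓
(Q=A94, R=I55): 2 rows → P takes values {8, 0} — violation
(Q=A12, R=I93): 2 rows → P = 3, 3 ✓
(Q=A37, R=I69): 1 row → P = 5 ✓
(Q=A85, R=I69): 4 rows → P = 3, 3, 3, 3 ✓
(Q=A85, R=I74): 1 row → P = 10 ✓
(Q=A12, R=I26): 2 rows → P = 3, 3 ✓
(Q=A37, R=I93): 1 row → P = 0 ✓
(Q=A37, R=I74): 1 row → P = 12 ✓
(Q=A12, R=I69): 1 row → P = 6 ✓
Two rows agree on {Q, R} but differ on P, so {Q, R} -> P does not hold.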